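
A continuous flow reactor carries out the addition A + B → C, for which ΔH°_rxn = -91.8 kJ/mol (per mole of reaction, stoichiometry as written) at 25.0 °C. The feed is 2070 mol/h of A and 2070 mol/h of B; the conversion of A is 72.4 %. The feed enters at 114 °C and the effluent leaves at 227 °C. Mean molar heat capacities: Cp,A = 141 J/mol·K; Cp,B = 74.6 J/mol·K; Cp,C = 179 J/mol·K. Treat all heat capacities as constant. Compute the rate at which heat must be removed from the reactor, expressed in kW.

Extent of reaction ξ = 0.724 × 2070 = 1498.7 mol/h
Reaction term: ξ·ΔH°_rxn = 1498.7 × -91.8 = -137580 kJ/h
Sensible, feed 114→25 °C: -39720 kJ/h
Outlet flows (mol/h): A 571.32, B 571.32, C 1498.7
Sensible, products 25→227 °C: 79071 kJ/h
Q = ΔH = -98228 kJ/h = -27.286 kW
Heat removed = 27.286 kW

Q_out = 27.3 kW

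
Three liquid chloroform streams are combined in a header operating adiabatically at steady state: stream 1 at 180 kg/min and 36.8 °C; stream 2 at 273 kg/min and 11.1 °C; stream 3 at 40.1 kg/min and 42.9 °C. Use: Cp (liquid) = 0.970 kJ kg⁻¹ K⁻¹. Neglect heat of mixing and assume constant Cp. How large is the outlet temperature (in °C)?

T_out = 23.1 °C

No heat crosses the boundary, so H_out = H_in.
Σ ṁᵢCp,ᵢTᵢ = 180×0.970×36.8 + 273×0.970×11.1 + 40.1×0.970×42.9 = 11033
Σ ṁᵢCp,ᵢ = 180×0.970 + 273×0.970 + 40.1×0.970 = 478.31
T_out = 11033 / 478.31 = 23.068 °C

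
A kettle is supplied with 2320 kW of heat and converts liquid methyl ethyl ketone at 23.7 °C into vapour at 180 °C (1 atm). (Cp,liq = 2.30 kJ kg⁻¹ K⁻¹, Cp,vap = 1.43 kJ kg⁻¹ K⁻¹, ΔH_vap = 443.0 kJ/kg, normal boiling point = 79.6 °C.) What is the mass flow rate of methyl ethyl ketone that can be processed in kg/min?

Δh = 2.30×(79.6−23.7) + 443.0 + 1.43×(180−79.6) = 715.14 kJ/kg
Q = 2320 kW = 2320 kJ/s = 139200 kJ/min
ṁ = Q/Δh = 139200 / 715.14 = 194.65 kg/min

ṁ = 195 kg/min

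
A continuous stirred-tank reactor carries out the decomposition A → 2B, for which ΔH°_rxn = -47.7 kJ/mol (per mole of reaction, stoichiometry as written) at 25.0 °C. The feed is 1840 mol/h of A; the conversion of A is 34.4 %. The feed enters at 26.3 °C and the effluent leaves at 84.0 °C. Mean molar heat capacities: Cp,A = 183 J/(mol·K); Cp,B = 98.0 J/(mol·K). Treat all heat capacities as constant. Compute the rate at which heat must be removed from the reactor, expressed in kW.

Q_out = 2.85 kW

Extent of reaction ξ = 0.344 × 1840 = 632.96 mol/h
Reaction term: ξ·ΔH°_rxn = 632.96 × -47.7 = -30192 kJ/h
Sensible, feed 26.3→25 °C: -437.74 kJ/h
Outlet flows (mol/h): A 1207, B 1265.9
Sensible, products 25→84.0 °C: 20352 kJ/h
Q = ΔH = -10278 kJ/h = -2.855 kW
Heat removed = 2.855 kW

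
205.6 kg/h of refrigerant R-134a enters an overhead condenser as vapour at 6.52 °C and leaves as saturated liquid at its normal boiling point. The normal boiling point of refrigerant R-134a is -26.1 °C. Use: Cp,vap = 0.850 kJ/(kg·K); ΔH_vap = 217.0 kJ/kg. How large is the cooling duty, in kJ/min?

Q_c = 839 kJ/min

vapour 6.52→-26.1 °C: -27.727 kJ/kg
condensation at -26.1 °C: -217 kJ/kg
Δh = -27.727 + -217 = -244.73 kJ/kg
Q = ṁ·Δh = 205.6 kg/h × -244.73 kJ/kg = -50316 kJ/h
|Q| = 13.977 kW = 838.6 kJ/min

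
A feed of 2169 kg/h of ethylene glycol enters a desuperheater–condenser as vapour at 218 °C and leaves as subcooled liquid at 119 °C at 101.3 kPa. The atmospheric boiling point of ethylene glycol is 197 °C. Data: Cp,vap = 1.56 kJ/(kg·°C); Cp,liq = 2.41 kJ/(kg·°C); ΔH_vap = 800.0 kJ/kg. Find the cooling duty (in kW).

vapour 218→197 °C: -32.76 kJ/kg
condensation at 197 °C: -800 kJ/kg
liquid 197→119 °C: -187.98 kJ/kg
Δh = -32.76 + -800 + -187.98 = -1020.7 kJ/kg
Q = ṁ·Δh = 2169 kg/h × -1020.7 kJ/kg = -2.214e+06 kJ/h
|Q| = 615 kW

Q_c = 615 kW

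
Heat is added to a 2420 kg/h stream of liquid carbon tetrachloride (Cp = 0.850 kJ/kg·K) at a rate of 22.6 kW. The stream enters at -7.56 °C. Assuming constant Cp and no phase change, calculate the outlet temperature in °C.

T_out = 32.0 °C

Q = 22.6 kW = 81360 kJ/h
ΔT = Q/(ṁ·Cp) = 81360/(2420×0.850) = 39.553 K
T_out = -7.56 + 39.553 = 31.993 °C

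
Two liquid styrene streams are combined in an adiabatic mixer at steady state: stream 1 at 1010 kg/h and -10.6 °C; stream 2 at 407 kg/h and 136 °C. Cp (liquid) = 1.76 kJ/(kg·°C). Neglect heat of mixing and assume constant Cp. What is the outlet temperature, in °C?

T_out = 31.5 °C

Adiabatic, steady state ⇒ Σ ṁᵢCp,ᵢ(T_out − Tᵢ) = 0
Σ ṁᵢCp,ᵢTᵢ = 1010×1.76×-10.6 + 407×1.76×136 = 78577
Σ ṁᵢCp,ᵢ = 1010×1.76 + 407×1.76 = 2493.9
T_out = 78577 / 2493.9 = 31.507 °C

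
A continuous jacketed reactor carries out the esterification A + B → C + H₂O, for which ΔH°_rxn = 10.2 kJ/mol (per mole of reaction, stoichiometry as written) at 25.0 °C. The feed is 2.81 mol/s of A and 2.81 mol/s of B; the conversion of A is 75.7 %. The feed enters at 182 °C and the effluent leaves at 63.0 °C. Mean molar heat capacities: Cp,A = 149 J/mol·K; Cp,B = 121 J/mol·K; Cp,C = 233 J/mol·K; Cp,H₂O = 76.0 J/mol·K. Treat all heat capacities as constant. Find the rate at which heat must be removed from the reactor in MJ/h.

Extent of reaction ξ = 0.757 × 2.81 = 2.1272 mol/s
Reaction term: ξ·ΔH°_rxn = 2.1272 × 10.2 = 21.697 kJ/s
Sensible, feed 182→25 °C: -119.12 kJ/s
Outlet flows (mol/s): A 0.68283, B 0.68283, C 2.1272, H₂O 2.1272
Sensible, products 25→63.0 °C: 31.983 kJ/s
Q = ΔH = -65.436 kJ/s = -65.436 kW
Heat removed = 235.57 MJ/h

Q_out = 236 MJ/h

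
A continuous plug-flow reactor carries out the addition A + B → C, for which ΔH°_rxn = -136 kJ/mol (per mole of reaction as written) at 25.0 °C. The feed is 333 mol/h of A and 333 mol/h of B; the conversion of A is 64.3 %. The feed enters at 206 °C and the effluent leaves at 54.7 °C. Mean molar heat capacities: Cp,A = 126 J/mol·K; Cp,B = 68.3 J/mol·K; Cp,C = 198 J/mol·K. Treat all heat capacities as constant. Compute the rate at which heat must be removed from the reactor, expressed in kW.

Q_out = 10.8 kW

Extent of reaction ξ = 0.643 × 333 = 214.12 mol/h
Reaction term: ξ·ΔH°_rxn = 214.12 × -136 = -29120 kJ/h
Sensible, feed 206→25 °C: -11711 kJ/h
Outlet flows (mol/h): A 118.88, B 118.88, C 214.12
Sensible, products 25→54.7 °C: 1945.2 kJ/h
Q = ΔH = -38886 kJ/h = -10.802 kW
Heat removed = 10.802 kW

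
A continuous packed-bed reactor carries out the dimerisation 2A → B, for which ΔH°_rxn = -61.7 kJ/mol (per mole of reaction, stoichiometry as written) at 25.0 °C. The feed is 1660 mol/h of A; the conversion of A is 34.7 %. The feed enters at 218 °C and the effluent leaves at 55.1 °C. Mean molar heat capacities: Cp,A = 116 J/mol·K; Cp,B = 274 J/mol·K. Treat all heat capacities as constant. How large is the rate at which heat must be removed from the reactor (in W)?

Q_out = 13500 W

Extent of reaction ξ = 0.347 × 1660 / 2 = 288.01 mol/h
Reaction term: ξ·ΔH°_rxn = 288.01 × -61.7 = -17770 kJ/h
Sensible, feed 218→25 °C: -37164 kJ/h
Outlet flows (mol/h): A 1084, B 288.01
Sensible, products 25→55.1 °C: 6160.2 kJ/h
Q = ΔH = -48774 kJ/h = -13.548 kW
Heat removed = 13548 W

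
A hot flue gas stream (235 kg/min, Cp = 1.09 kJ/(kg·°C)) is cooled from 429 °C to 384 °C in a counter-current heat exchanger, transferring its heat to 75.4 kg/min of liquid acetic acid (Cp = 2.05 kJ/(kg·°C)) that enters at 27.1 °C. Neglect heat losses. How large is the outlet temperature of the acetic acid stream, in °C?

T_c,out = 102 °C

Heat released by hot stream: Q = 235 × 1.09 × (429 − 384) = 11527 kJ/min
Energy balance on cold side (adiabatic exchanger): Q = ṁ_c·Cp_c·(T_c,out − T_c,in)
T_c,out = 27.1 + 11527/(75.4 × 2.05) = 101.67 °C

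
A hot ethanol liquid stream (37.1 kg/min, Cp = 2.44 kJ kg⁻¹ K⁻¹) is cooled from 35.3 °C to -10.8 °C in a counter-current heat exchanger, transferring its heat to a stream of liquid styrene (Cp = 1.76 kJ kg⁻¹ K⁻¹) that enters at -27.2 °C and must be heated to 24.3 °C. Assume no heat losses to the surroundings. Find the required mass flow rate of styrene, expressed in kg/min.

Heat released by hot stream: Q = 37.1 × 2.44 × (35.3 − -10.8) = 4173.2 kJ/min
Energy balance on cold side (adiabatic exchanger): Q = ṁ_c·Cp_c·(T_c,out − T_c,in)
ṁ_c = 4173.2 / [1.76 × (24.3 − -27.2)] = 46.041 kg/min

ṁ_c = 46.0 kg/min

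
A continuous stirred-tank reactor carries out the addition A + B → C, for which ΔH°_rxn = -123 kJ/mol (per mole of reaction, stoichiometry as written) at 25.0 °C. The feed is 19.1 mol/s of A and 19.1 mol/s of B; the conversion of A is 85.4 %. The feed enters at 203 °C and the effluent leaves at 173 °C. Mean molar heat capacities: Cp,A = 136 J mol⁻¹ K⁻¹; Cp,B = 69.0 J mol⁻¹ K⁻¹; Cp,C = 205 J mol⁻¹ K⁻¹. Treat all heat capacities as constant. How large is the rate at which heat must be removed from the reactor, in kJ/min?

Extent of reaction ξ = 0.854 × 19.1 = 16.311 mol/s
Reaction term: ξ·ΔH°_rxn = 16.311 × -123 = -2006.3 kJ/s
Sensible, feed 203→25 °C: -696.96 kJ/s
Outlet flows (mol/s): A 2.7886, B 2.7886, C 16.311
Sensible, products 25→173 °C: 579.49 kJ/s
Q = ΔH = -2123.8 kJ/s = -2123.8 kW
Heat removed = 127430 kJ/min

Q_out = 127000 kJ/min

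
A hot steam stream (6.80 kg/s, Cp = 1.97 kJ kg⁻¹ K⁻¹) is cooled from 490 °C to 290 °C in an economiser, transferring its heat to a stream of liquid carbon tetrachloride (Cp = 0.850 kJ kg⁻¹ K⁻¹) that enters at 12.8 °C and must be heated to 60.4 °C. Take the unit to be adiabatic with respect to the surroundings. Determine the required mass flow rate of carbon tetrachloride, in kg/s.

Heat released by hot stream: Q = 6.80 × 1.97 × (490 − 290) = 2679.2 kJ/s
Energy balance on cold side (adiabatic exchanger): Q = ṁ_c·Cp_c·(T_c,out − T_c,in)
ṁ_c = 2679.2 / [0.850 × (60.4 − 12.8)] = 66.218 kg/s

ṁ_c = 66.2 kg/s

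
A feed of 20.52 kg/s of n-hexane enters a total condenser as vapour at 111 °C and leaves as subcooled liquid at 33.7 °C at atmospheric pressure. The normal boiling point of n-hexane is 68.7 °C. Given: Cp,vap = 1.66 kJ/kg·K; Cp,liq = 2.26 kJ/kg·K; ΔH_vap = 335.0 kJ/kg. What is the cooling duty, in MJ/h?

vapour 111→68.7 °C: -70.218 kJ/kg
condensation at 68.7 °C: -335 kJ/kg
liquid 68.7→33.7 °C: -79.1 kJ/kg
Δh = -70.218 + -335 + -79.1 = -484.32 kJ/kg
Q = ṁ·Δh = 20.52 kg/s × -484.32 kJ/kg = -9938.2 kJ/s
|Q| = 9938.2 kW = 35778 MJ/h

Q_c = 35800 MJ/h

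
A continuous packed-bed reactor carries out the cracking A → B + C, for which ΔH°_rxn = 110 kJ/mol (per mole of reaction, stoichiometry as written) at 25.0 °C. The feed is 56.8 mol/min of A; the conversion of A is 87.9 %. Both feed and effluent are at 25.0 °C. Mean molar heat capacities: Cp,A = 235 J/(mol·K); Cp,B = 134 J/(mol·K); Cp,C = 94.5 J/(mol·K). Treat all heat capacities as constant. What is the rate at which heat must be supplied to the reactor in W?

Q_in = 91500 W

Extent of reaction ξ = 0.879 × 56.8 = 49.927 mol/min
Reaction term: ξ·ΔH°_rxn = 49.927 × 110 = 5492 kJ/min
Q = ΔH = 5492 kJ/min = 91.533 kW
Heat supplied = 91533 W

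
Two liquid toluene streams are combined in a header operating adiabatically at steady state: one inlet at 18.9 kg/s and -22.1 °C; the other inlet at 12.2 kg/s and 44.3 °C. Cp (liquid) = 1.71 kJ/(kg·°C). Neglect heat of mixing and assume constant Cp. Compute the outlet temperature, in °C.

T_out = 3.95 °C

Adiabatic, steady state ⇒ Σ ṁᵢCp,ᵢ(T_out − Tᵢ) = 0
Σ ṁᵢCp,ᵢTᵢ = 18.9×1.71×-22.1 + 12.2×1.71×44.3 = 209.94
Σ ṁᵢCp,ᵢ = 18.9×1.71 + 12.2×1.71 = 53.181
T_out = 209.94 / 53.181 = 3.9476 °C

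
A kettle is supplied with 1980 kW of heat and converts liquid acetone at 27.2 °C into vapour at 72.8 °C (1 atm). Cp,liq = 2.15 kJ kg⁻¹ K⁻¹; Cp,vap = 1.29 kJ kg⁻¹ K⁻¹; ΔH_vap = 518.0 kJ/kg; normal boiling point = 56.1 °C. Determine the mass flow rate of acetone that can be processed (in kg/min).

Δh = 2.15×(56.1−27.2) + 518.0 + 1.29×(72.8−56.1) = 601.68 kJ/kg
Q = 1980 kW = 1980 kJ/s = 118800 kJ/min
ṁ = Q/Δh = 118800 / 601.68 = 197.45 kg/min

ṁ = 197 kg/min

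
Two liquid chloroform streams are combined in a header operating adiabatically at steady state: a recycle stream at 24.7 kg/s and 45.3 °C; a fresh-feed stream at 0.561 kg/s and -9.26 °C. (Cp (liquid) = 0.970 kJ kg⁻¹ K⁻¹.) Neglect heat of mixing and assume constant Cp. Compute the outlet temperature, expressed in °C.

T_out = 44.1 °C

Adiabatic, steady state ⇒ Σ ṁᵢCp,ᵢ(T_out − Tᵢ) = 0
T_out = Σ ṁᵢCp,ᵢTᵢ / Σ ṁᵢCp,ᵢ
      = 1080.3 / 24.503 = 44.088 °C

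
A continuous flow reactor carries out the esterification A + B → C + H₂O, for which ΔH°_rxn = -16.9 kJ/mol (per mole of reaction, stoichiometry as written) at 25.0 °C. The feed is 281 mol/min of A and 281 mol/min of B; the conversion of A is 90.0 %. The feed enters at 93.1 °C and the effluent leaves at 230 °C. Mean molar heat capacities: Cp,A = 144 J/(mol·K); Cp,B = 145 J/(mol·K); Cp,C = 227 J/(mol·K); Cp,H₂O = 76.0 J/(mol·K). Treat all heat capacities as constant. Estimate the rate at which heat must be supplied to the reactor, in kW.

Extent of reaction ξ = 0.900 × 281 = 252.9 mol/min
Reaction term: ξ·ΔH°_rxn = 252.9 × -16.9 = -4274 kJ/min
Sensible, feed 93.1→25 °C: -5530.3 kJ/min
Outlet flows (mol/min): A 28.1, B 28.1, C 252.9, H₂O 252.9
Sensible, products 25→230 °C: 17374 kJ/min
Q = ΔH = 7569.3 kJ/min = 126.16 kW
Heat supplied = 126.16 kW

Q_in = 126 kW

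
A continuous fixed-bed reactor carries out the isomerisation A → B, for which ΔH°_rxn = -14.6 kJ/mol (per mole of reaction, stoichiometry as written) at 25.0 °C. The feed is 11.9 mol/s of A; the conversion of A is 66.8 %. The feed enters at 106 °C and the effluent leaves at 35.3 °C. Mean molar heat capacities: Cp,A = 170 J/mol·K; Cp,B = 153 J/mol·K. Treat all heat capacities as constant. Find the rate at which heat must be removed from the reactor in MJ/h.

Extent of reaction ξ = 0.668 × 11.9 = 7.9492 mol/s
Reaction term: ξ·ΔH°_rxn = 7.9492 × -14.6 = -116.06 kJ/s
Sensible, feed 106→25 °C: -163.86 kJ/s
Outlet flows (mol/s): A 3.9508, B 7.9492
Sensible, products 25→35.3 °C: 19.445 kJ/s
Q = ΔH = -260.48 kJ/s = -260.48 kW
Heat removed = 937.71 MJ/h

Q_out = 938 MJ/h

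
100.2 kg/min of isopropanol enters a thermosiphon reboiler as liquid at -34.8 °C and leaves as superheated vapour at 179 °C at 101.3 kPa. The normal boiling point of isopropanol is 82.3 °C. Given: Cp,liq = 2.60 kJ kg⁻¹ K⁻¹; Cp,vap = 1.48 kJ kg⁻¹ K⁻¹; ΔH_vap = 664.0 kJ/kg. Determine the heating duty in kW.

Q = 1860 kW

liquid -34.8→82.3 °C: 304.46 kJ/kg
vaporisation at 82.3 °C: 664 kJ/kg
vapour 82.3→179 °C: 143.12 kJ/kg
Δh = 304.46 + 664 + 143.12 = 1111.6 kJ/kg
Q = ṁ·Δh = 100.2 kg/min × 1111.6 kJ/kg = 111380 kJ/min
|Q| = 1856.3 kW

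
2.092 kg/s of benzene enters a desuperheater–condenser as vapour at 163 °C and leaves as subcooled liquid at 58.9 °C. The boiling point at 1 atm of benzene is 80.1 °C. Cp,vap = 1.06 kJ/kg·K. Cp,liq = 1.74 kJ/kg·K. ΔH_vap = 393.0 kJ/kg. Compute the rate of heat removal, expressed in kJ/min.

vapour 163→80.1 °C: -87.874 kJ/kg
condensation at 80.1 °C: -393 kJ/kg
liquid 80.1→58.9 °C: -36.888 kJ/kg
Δh = -87.874 + -393 + -36.888 = -517.76 kJ/kg
Q = ṁ·Δh = 2.092 kg/s × -517.76 kJ/kg = -1083.2 kJ/s
|Q| = 1083.2 kW = 64989 kJ/min

Q_c = 65000 kJ/min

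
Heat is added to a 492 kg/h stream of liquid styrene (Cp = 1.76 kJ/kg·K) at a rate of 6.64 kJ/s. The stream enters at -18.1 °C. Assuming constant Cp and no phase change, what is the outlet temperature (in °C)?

Q = 6.64 kJ/s = 23904 kJ/h
ΔT = Q/(ṁ·Cp) = 23904/(492×1.76) = 27.605 K
T_out = -18.1 + 27.605 = 9.5053 °C

T_out = 9.51 °C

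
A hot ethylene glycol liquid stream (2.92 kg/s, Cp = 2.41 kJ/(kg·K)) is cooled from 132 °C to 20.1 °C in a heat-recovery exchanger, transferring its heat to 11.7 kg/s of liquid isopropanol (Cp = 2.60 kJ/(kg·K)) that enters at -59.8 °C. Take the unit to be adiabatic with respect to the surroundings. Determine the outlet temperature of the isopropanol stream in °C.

Heat released by hot stream: Q = 2.92 × 2.41 × (132 − 20.1) = 787.46 kJ/s
Energy balance on cold side (adiabatic exchanger): Q = ṁ_c·Cp_c·(T_c,out − T_c,in)
T_c,out = -59.8 + 787.46/(11.7 × 2.60) = -33.914 °C

T_c,out = -33.9 °C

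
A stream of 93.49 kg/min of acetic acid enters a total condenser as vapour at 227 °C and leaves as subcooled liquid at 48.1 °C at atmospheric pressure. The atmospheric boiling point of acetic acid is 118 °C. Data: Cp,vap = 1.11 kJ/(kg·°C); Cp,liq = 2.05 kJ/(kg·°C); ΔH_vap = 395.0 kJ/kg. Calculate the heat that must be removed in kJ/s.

Q_c = 1030 kJ/s

vapour 227→118 °C: -120.99 kJ/kg
condensation at 118 °C: -395 kJ/kg
liquid 118→48.1 °C: -143.29 kJ/kg
Δh = -120.99 + -395 + -143.29 = -659.28 kJ/kg
Q = ṁ·Δh = 93.49 kg/min × -659.28 kJ/kg = -61637 kJ/min
|Q| = 1027.3 kW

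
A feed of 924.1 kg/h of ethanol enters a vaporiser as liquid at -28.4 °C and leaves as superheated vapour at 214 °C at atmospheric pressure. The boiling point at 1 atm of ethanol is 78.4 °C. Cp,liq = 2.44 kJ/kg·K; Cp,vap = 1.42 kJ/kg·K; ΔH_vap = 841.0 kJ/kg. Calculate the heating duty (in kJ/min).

Q = 19900 kJ/min

liquid -28.4→78.4 °C: 260.59 kJ/kg
vaporisation at 78.4 °C: 841 kJ/kg
vapour 78.4→214 °C: 192.55 kJ/kg
Δh = 260.59 + 841 + 192.55 = 1294.1 kJ/kg
Q = ṁ·Δh = 924.1 kg/h × 1294.1 kJ/kg = 1.1959e+06 kJ/h
|Q| = 332.2 kW = 19932 kJ/min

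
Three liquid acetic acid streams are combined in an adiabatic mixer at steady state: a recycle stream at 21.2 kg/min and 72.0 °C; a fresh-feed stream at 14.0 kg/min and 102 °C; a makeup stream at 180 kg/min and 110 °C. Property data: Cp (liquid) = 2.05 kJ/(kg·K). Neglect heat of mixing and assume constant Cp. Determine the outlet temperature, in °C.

T_out = 106 °C

No heat crosses the boundary, so H_out = H_in.
T_out = Σ ṁᵢCp,ᵢTᵢ / Σ ṁᵢCp,ᵢ
      = 46647 / 441.16 = 105.74 °C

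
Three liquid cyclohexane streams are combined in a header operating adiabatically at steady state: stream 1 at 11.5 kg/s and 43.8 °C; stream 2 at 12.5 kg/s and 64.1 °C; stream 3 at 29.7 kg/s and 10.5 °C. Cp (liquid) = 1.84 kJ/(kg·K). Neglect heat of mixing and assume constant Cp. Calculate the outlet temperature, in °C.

T_out = 30.1 °C

No heat crosses the boundary, so H_out = H_in.
Σ ṁᵢCp,ᵢTᵢ = 11.5×1.84×43.8 + 12.5×1.84×64.1 + 29.7×1.84×10.5 = 2974.9
Σ ṁᵢCp,ᵢ = 11.5×1.84 + 12.5×1.84 + 29.7×1.84 = 98.808
T_out = 2974.9 / 98.808 = 30.108 °C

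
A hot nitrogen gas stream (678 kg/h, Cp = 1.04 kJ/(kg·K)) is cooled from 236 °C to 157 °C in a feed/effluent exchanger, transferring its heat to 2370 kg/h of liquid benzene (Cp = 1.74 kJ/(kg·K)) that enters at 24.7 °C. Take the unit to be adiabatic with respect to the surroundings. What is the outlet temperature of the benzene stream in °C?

Heat released by hot stream: Q = 678 × 1.04 × (236 − 157) = 55704 kJ/h
Energy balance on cold side (adiabatic exchanger): Q = ṁ_c·Cp_c·(T_c,out − T_c,in)
T_c,out = 24.7 + 55704/(2370 × 1.74) = 38.208 °C

T_c,out = 38.2 °C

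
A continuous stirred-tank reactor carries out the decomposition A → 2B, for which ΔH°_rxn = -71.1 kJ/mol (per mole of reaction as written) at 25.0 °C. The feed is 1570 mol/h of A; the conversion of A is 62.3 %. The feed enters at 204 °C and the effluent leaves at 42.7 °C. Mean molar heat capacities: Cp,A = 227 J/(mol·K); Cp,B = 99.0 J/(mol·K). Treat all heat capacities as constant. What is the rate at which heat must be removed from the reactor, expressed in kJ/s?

Q_out = 35.4 kJ/s

Extent of reaction ξ = 0.623 × 1570 = 978.11 mol/h
Reaction term: ξ·ΔH°_rxn = 978.11 × -71.1 = -69544 kJ/h
Sensible, feed 204→25 °C: -63794 kJ/h
Outlet flows (mol/h): A 591.89, B 1956.2
Sensible, products 25→42.7 °C: 5806 kJ/h
Q = ΔH = -127530 kJ/h = -35.425 kW
Heat removed = 35.425 kJ/s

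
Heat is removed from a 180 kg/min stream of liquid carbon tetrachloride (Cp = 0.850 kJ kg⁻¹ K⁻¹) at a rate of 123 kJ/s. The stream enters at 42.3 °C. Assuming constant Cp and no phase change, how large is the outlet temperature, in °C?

T_out = -5.94 °C

Q = 123 kJ/s = 7380 kJ/min
ΔT = Q/(ṁ·Cp) = 7380/(180×0.850) = 48.235 K
T_out = 42.3 − 48.235 = -5.9353 °C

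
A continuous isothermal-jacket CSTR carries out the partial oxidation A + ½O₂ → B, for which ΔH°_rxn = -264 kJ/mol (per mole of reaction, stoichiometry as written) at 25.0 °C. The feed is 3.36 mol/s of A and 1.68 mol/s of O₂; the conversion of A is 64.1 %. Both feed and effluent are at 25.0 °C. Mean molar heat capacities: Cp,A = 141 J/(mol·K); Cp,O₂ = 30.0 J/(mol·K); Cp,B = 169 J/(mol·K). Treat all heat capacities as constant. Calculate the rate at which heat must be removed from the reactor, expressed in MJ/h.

Q_out = 2050 MJ/h

Extent of reaction ξ = 0.641 × 3.36 = 2.1538 mol/s
Reaction term: ξ·ΔH°_rxn = 2.1538 × -264 = -568.59 kJ/s
Q = ΔH = -568.59 kJ/s = -568.59 kW
Heat removed = 2046.9 MJ/h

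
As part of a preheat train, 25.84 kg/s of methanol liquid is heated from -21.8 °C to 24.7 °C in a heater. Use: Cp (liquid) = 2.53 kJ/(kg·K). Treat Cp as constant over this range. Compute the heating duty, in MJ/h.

Q = 10900 MJ/h

Q = ṁ·Cp·ΔT = 25.84 × 2.53 × (24.7 − -21.8) = 3039.9 kJ/s
Heating duty = 10944 MJ/h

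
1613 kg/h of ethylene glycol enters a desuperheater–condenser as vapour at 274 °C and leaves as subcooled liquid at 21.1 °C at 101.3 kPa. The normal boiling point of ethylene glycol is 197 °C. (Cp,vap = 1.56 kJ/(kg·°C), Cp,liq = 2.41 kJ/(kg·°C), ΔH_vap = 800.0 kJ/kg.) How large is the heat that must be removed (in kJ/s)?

Q_c = 602 kJ/s

vapour 274→197 °C: -120.12 kJ/kg
condensation at 197 °C: -800 kJ/kg
liquid 197→21.1 °C: -423.92 kJ/kg
Δh = -120.12 + -800 + -423.92 = -1344 kJ/kg
Q = ṁ·Δh = 1613 kg/h × -1344 kJ/kg = -2.1679e+06 kJ/h
|Q| = 602.2 kW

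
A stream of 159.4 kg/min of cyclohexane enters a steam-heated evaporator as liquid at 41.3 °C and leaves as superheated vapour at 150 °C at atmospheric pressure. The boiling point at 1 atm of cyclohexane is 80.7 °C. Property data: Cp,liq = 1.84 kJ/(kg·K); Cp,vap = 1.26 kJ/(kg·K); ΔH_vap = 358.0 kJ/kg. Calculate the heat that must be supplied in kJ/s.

Q = 1380 kJ/s

liquid 41.3→80.7 °C: 72.496 kJ/kg
vaporisation at 80.7 °C: 358 kJ/kg
vapour 80.7→150 °C: 87.318 kJ/kg
Δh = 72.496 + 358 + 87.318 = 517.81 kJ/kg
Q = ṁ·Δh = 159.4 kg/min × 517.81 kJ/kg = 82540 kJ/min
|Q| = 1375.7 kW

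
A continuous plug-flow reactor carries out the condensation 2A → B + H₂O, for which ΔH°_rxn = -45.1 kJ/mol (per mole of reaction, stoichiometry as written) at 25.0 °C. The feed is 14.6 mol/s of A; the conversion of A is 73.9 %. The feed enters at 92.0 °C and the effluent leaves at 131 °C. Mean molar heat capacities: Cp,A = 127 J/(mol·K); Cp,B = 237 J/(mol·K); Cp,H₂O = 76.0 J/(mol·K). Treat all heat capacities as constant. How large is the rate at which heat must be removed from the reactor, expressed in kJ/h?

Q_out = 494000 kJ/h

Extent of reaction ξ = 0.739 × 14.6 / 2 = 5.3947 mol/s
Reaction term: ξ·ΔH°_rxn = 5.3947 × -45.1 = -243.3 kJ/s
Sensible, feed 92.0→25 °C: -124.23 kJ/s
Outlet flows (mol/s): A 3.8106, B 5.3947, H₂O 5.3947
Sensible, products 25→131 °C: 230.28 kJ/s
Q = ΔH = -137.25 kJ/s = -137.25 kW
Heat removed = 494100 kJ/h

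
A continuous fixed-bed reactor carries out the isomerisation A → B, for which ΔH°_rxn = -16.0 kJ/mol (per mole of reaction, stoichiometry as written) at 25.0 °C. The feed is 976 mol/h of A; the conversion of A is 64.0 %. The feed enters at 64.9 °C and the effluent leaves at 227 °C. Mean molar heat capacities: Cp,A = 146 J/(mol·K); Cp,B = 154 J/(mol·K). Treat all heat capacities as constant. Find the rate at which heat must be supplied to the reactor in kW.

Extent of reaction ξ = 0.640 × 976 = 624.64 mol/h
Reaction term: ξ·ΔH°_rxn = 624.64 × -16.0 = -9994.2 kJ/h
Sensible, feed 64.9→25 °C: -5685.6 kJ/h
Outlet flows (mol/h): A 351.36, B 624.64
Sensible, products 25→227 °C: 29794 kJ/h
Q = ΔH = 14114 kJ/h = 3.9205 kW
Heat supplied = 3.9205 kW

Q_in = 3.92 kW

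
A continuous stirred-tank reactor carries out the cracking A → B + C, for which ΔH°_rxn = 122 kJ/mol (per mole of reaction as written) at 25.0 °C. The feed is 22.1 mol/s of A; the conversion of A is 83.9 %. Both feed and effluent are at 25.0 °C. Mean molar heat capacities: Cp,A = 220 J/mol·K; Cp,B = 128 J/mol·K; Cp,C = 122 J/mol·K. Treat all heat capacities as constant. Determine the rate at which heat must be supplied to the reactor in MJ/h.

Extent of reaction ξ = 0.839 × 22.1 = 18.542 mol/s
Reaction term: ξ·ΔH°_rxn = 18.542 × 122 = 2262.1 kJ/s
Q = ΔH = 2262.1 kJ/s = 2262.1 kW
Heat supplied = 8143.6 MJ/h

Q_in = 8140 MJ/h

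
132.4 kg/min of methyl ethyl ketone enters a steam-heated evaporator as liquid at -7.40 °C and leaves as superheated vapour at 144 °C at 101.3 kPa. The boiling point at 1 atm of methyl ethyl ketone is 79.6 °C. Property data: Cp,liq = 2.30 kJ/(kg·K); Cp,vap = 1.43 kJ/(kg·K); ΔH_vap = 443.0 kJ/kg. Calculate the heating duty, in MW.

liquid -7.40→79.6 °C: 200.1 kJ/kg
vaporisation at 79.6 °C: 443 kJ/kg
vapour 79.6→144 °C: 92.092 kJ/kg
Δh = 200.1 + 443 + 92.092 = 735.19 kJ/kg
Q = ṁ·Δh = 132.4 kg/min × 735.19 kJ/kg = 97339 kJ/min
|Q| = 1622.3 kW = 1.6223 MW

Q = 1.62 MW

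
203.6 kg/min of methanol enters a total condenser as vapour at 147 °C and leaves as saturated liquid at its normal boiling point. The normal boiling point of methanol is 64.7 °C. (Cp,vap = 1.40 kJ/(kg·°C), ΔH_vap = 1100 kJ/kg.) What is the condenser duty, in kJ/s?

Q_c = 4120 kJ/s

vapour 147→64.7 °C: -115.22 kJ/kg
condensation at 64.7 °C: -1100 kJ/kg
Δh = -115.22 + -1100 = -1215.2 kJ/kg
Q = ṁ·Δh = 203.6 kg/min × -1215.2 kJ/kg = -247420 kJ/min
|Q| = 4123.6 kW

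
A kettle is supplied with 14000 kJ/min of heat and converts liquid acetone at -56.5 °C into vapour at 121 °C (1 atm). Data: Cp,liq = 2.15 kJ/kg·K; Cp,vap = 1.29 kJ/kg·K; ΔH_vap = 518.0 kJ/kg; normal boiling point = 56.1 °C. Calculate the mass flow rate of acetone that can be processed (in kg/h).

ṁ = 995 kg/h

Δh = 2.15×(56.1−-56.5) + 518.0 + 1.29×(121−56.1) = 843.81 kJ/kg
Q = 14000 kJ/min = 233.33 kJ/s = 840000 kJ/h
ṁ = Q/Δh = 840000 / 843.81 = 995.48 kg/h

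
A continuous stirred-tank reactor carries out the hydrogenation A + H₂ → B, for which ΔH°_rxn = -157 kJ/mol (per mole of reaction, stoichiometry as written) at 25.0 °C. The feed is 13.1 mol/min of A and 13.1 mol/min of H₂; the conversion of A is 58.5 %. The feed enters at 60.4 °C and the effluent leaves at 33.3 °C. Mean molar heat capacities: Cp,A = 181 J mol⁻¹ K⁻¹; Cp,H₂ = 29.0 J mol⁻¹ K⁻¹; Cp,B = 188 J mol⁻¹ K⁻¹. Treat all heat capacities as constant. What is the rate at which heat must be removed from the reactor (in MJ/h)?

Extent of reaction ξ = 0.585 × 13.1 = 7.6635 mol/min
Reaction term: ξ·ΔH°_rxn = 7.6635 × -157 = -1203.2 kJ/min
Sensible, feed 60.4→25 °C: -97.385 kJ/min
Outlet flows (mol/min): A 5.4365, H₂ 5.4365, B 7.6635
Sensible, products 25→33.3 °C: 21.434 kJ/min
Q = ΔH = -1279.1 kJ/min = -21.319 kW
Heat removed = 76.747 MJ/h

Q_out = 76.7 MJ/h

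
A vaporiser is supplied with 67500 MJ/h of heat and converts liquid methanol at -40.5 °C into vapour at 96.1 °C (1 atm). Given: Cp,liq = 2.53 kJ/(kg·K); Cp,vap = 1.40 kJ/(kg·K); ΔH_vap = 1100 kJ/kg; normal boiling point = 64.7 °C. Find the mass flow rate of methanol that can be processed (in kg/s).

Δh = 2.53×(64.7−-40.5) + 1100 + 1.40×(96.1−64.7) = 1410.1 kJ/kg
Q = 67500 MJ/h = 18750 kJ/s = 18750 kJ/s
ṁ = Q/Δh = 18750 / 1410.1 = 13.297 kg/s

ṁ = 13.3 kg/s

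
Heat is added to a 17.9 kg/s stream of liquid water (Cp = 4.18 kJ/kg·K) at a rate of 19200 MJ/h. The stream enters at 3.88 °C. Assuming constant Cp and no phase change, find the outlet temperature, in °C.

T_out = 75.2 °C

Q = 19200 MJ/h = 5333.3 kJ/s
ΔT = Q/(ṁ·Cp) = 5333.3/(17.9×4.18) = 71.28 K
T_out = 3.88 + 71.28 = 75.16 °C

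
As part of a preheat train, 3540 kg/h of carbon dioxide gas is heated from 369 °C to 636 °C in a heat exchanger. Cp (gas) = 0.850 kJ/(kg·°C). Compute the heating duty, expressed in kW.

Q = 223 kW

Q = ṁ·Cp·ΔT = 3540 × 0.850 × (636 − 369) = 803400 kJ/h
Converting: 803400 / 3600 s = 223.17 kW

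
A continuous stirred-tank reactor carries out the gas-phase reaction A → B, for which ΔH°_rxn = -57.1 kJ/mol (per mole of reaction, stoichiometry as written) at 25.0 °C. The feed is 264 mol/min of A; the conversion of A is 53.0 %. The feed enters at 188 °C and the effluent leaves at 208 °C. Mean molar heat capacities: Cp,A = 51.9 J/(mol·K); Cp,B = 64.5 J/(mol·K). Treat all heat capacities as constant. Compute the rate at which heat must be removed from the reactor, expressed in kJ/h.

Extent of reaction ξ = 0.530 × 264 = 139.92 mol/min
Reaction term: ξ·ΔH°_rxn = 139.92 × -57.1 = -7989.4 kJ/min
Sensible, feed 188→25 °C: -2233.4 kJ/min
Outlet flows (mol/min): A 124.08, B 139.92
Sensible, products 25→208 °C: 2830 kJ/min
Q = ΔH = -7392.8 kJ/min = -123.21 kW
Heat removed = 443570 kJ/h

Q_out = 444000 kJ/h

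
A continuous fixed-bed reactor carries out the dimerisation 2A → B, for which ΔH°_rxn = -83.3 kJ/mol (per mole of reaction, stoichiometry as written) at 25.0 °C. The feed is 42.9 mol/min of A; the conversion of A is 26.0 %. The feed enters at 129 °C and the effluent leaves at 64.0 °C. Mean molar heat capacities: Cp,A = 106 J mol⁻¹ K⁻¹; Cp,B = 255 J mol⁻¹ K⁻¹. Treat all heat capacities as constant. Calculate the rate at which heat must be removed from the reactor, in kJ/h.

Extent of reaction ξ = 0.260 × 42.9 / 2 = 5.577 mol/min
Reaction term: ξ·ΔH°_rxn = 5.577 × -83.3 = -464.56 kJ/min
Sensible, feed 129→25 °C: -472.93 kJ/min
Outlet flows (mol/min): A 31.746, B 5.577
Sensible, products 25→64.0 °C: 186.7 kJ/min
Q = ΔH = -750.79 kJ/min = -12.513 kW
Heat removed = 45048 kJ/h

Q_out = 45000 kJ/h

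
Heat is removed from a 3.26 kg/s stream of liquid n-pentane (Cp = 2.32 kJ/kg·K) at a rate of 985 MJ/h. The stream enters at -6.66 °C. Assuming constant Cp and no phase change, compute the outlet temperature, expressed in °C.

T_out = -42.8 °C

Q = 985 MJ/h = 273.61 kJ/s
ΔT = Q/(ṁ·Cp) = 273.61/(3.26×2.32) = 36.177 K
T_out = -6.66 − 36.177 = -42.837 °C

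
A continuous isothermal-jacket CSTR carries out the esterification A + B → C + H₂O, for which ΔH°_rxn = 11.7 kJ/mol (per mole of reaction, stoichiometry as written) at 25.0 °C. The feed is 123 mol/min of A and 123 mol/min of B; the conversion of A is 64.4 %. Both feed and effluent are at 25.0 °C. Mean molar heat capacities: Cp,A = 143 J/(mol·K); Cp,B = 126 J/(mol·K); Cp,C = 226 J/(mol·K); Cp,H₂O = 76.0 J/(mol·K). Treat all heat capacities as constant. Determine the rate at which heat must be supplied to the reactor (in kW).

Extent of reaction ξ = 0.644 × 123 = 79.212 mol/min
Reaction term: ξ·ΔH°_rxn = 79.212 × 11.7 = 926.78 kJ/min
Q = ΔH = 926.78 kJ/min = 15.446 kW
Heat supplied = 15.446 kW

Q_in = 15.4 kW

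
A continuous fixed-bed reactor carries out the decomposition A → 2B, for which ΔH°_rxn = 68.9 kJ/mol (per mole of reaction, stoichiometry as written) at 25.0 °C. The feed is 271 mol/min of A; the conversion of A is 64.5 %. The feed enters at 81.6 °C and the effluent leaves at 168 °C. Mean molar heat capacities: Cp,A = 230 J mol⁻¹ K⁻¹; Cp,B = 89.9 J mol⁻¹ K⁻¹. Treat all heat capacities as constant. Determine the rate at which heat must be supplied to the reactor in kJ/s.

Q_in = 270 kJ/s

Extent of reaction ξ = 0.645 × 271 = 174.8 mol/min
Reaction term: ξ·ΔH°_rxn = 174.8 × 68.9 = 12043 kJ/min
Sensible, feed 81.6→25 °C: -3527.9 kJ/min
Outlet flows (mol/min): A 96.205, B 349.59
Sensible, products 25→168 °C: 7658.4 kJ/min
Q = ΔH = 16174 kJ/min = 269.57 kW
Heat supplied = 269.57 kJ/s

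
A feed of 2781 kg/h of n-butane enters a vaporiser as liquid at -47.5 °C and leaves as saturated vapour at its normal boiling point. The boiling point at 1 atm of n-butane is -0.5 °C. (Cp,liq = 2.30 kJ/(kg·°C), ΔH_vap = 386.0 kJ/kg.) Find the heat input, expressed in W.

Q = 382000 W

liquid -47.5→-0.5 °C: 108.1 kJ/kg
vaporisation at -0.5 °C: 386 kJ/kg
Δh = 108.1 + 386 = 494.1 kJ/kg
Q = ṁ·Δh = 2781 kg/h × 494.1 kJ/kg = 1.3741e+06 kJ/h
|Q| = 381.69 kW = 381690 W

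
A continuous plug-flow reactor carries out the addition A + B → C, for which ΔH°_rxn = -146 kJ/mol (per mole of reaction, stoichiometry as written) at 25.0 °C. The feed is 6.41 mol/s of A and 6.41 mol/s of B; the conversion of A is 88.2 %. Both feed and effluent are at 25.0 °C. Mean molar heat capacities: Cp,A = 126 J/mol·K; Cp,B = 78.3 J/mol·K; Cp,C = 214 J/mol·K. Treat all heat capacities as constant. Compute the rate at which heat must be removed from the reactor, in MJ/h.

Extent of reaction ξ = 0.882 × 6.41 = 5.6536 mol/s
Reaction term: ξ·ΔH°_rxn = 5.6536 × -146 = -825.43 kJ/s
Q = ΔH = -825.43 kJ/s = -825.43 kW
Heat removed = 2971.5 MJ/h

Q_out = 2970 MJ/h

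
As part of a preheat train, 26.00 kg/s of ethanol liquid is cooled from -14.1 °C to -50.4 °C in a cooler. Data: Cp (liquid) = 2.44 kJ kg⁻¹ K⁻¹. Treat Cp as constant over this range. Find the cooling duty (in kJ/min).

Q = ṁ·Cp·ΔT = 26.00 × 2.44 × (-50.4 − -14.1) = -2302.9 kJ/s
Cooling duty = 138170 kJ/min

Q_c = 138000 kJ/min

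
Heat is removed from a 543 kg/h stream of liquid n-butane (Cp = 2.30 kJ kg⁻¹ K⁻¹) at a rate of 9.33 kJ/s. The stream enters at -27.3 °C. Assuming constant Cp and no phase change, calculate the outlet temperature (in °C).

Q = 9.33 kJ/s = 33588 kJ/h
ΔT = Q/(ṁ·Cp) = 33588/(543×2.30) = 26.894 K
T_out = -27.3 − 26.894 = -54.194 °C

T_out = -54.2 °C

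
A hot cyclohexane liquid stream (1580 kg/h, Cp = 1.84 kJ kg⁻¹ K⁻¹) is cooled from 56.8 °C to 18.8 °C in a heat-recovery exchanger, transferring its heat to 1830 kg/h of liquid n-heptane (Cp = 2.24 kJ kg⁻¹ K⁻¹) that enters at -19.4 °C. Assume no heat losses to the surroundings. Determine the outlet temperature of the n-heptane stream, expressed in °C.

Heat released by hot stream: Q = 1580 × 1.84 × (56.8 − 18.8) = 110470 kJ/h
Energy balance on cold side (adiabatic exchanger): Q = ṁ_c·Cp_c·(T_c,out − T_c,in)
T_c,out = -19.4 + 110470/(1830 × 2.24) = 7.55 °C

T_c,out = 7.55 °C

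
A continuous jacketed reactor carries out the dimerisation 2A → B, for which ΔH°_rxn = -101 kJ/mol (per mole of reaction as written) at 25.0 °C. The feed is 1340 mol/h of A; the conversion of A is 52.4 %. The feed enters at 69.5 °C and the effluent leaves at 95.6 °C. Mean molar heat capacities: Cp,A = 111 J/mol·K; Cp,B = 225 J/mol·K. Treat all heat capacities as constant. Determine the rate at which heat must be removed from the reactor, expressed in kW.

Extent of reaction ξ = 0.524 × 1340 / 2 = 351.08 mol/h
Reaction term: ξ·ΔH°_rxn = 351.08 × -101 = -35459 kJ/h
Sensible, feed 69.5→25 °C: -6618.9 kJ/h
Outlet flows (mol/h): A 637.84, B 351.08
Sensible, products 25→95.6 °C: 10575 kJ/h
Q = ΔH = -31503 kJ/h = -8.7507 kW
Heat removed = 8.7507 kW

Q_out = 8.75 kW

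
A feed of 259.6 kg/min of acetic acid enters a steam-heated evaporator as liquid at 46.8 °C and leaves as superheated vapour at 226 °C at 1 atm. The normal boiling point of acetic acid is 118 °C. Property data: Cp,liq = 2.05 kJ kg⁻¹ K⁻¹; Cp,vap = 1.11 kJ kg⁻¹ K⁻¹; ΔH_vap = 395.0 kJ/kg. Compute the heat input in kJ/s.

liquid 46.8→118 °C: 145.96 kJ/kg
vaporisation at 118 °C: 395 kJ/kg
vapour 118→226 °C: 119.88 kJ/kg
Δh = 145.96 + 395 + 119.88 = 660.84 kJ/kg
Q = ṁ·Δh = 259.6 kg/min × 660.84 kJ/kg = 171550 kJ/min
|Q| = 2859.2 kW

Q = 2860 kJ/s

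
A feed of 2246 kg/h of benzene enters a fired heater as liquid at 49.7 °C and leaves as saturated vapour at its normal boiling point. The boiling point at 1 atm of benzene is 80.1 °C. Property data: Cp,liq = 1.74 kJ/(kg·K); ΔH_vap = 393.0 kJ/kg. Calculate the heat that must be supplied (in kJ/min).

liquid 49.7→80.1 °C: 52.896 kJ/kg
vaporisation at 80.1 °C: 393 kJ/kg
Δh = 52.896 + 393 = 445.9 kJ/kg
Q = ṁ·Δh = 2246 kg/h × 445.9 kJ/kg = 1.0015e+06 kJ/h
|Q| = 278.19 kW = 16691 kJ/min

Q = 16700 kJ/min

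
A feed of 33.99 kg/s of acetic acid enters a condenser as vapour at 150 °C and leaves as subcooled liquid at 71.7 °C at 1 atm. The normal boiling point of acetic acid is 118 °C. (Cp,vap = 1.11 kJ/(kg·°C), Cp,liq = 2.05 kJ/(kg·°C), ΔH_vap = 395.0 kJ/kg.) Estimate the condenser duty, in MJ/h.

vapour 150→118 °C: -35.52 kJ/kg
condensation at 118 °C: -395 kJ/kg
liquid 118→71.7 °C: -94.915 kJ/kg
Δh = -35.52 + -395 + -94.915 = -525.43 kJ/kg
Q = ṁ·Δh = 33.99 kg/s × -525.43 kJ/kg = -17860 kJ/s
|Q| = 17860 kW = 64294 MJ/h

Q_c = 64300 MJ/h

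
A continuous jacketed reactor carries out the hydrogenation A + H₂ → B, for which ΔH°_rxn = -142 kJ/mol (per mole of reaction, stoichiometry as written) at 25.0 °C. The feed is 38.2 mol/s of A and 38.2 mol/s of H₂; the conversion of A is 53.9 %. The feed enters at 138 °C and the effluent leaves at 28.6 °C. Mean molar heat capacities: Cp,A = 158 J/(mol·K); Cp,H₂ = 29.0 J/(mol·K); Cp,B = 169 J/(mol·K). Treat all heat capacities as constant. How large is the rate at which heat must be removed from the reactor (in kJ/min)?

Q_out = 222000 kJ/min

Extent of reaction ξ = 0.539 × 38.2 = 20.59 mol/s
Reaction term: ξ·ΔH°_rxn = 20.59 × -142 = -2923.8 kJ/s
Sensible, feed 138→25 °C: -807.2 kJ/s
Outlet flows (mol/s): A 17.61, H₂ 17.61, B 20.59
Sensible, products 25→28.6 °C: 24.382 kJ/s
Q = ΔH = -3706.6 kJ/s = -3706.6 kW
Heat removed = 222390 kJ/min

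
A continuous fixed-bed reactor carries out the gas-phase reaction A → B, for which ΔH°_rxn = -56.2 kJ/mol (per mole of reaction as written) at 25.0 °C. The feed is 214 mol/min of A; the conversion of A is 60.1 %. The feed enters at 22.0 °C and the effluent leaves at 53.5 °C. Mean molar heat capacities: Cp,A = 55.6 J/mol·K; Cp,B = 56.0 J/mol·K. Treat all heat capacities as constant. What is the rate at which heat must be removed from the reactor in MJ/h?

Q_out = 411 MJ/h

Extent of reaction ξ = 0.601 × 214 = 128.61 mol/min
Reaction term: ξ·ΔH°_rxn = 128.61 × -56.2 = -7228.1 kJ/min
Sensible, feed 22.0→25 °C: 35.695 kJ/min
Outlet flows (mol/min): A 85.386, B 128.61
Sensible, products 25→53.5 °C: 340.57 kJ/min
Q = ΔH = -6851.8 kJ/min = -114.2 kW
Heat removed = 411.11 MJ/h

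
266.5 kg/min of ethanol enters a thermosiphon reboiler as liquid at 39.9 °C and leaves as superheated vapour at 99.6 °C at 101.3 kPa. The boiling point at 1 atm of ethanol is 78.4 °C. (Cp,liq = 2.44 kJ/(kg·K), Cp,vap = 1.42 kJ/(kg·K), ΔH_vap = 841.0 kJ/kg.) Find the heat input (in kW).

liquid 39.9→78.4 °C: 93.94 kJ/kg
vaporisation at 78.4 °C: 841 kJ/kg
vapour 78.4→99.6 °C: 30.104 kJ/kg
Δh = 93.94 + 841 + 30.104 = 965.04 kJ/kg
Q = ṁ·Δh = 266.5 kg/min × 965.04 kJ/kg = 257180 kJ/min
|Q| = 4286.4 kW

Q = 4290 kW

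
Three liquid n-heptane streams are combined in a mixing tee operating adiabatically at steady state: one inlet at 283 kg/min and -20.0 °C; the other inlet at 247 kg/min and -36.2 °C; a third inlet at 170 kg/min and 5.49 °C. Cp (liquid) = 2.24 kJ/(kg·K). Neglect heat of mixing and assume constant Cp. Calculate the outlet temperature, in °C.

T_out = -19.5 °C

No heat crosses the boundary, so H_out = H_in.
Σ ṁᵢCp,ᵢTᵢ = 283×2.24×-20.0 + 247×2.24×-36.2 + 170×2.24×5.49 = -30617
Σ ṁᵢCp,ᵢ = 283×2.24 + 247×2.24 + 170×2.24 = 1568
T_out = -30617 / 1568 = -19.526 °C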